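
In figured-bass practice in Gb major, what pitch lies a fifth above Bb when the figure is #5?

Counting 4 letter steps above Bb lands on F; in Gb major, that letter is F.
The #5 figure raises it a semitone, giving F#.

F#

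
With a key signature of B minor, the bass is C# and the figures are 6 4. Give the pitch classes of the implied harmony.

C#, F#, A

A fourth above C# in this key is F#.
A sixth above C# in this key is A.
Together with the bass C#, this spells F# minor in second inversion.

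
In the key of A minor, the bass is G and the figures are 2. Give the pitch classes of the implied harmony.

G, A, C, E

The written figures 2 are shorthand for 6/4/2: the 6/4 are implied.
A second above G in this key is A.
A fourth above G in this key is C.
A sixth above G in this key is E.
Together with the bass G, this spells A minor seventh in third inversion.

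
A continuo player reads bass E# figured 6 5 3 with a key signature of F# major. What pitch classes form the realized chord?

A third above E# in this key is G#.
A fifth above E# in this key is B.
A sixth above E# in this key is C#.
Together with the bass E#, this spells C# dominant seventh in first inversion.

E#, G#, B, C#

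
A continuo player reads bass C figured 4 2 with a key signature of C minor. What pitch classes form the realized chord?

The written figures 4 2 are shorthand for 6/4/2: the 6 is implied.
A second above C in this key is D.
A fourth above C in this key is F.
A sixth above C in this key is Ab.
Together with the bass C, this spells D half-diminished seventh in third inversion.

C, D, F, Ab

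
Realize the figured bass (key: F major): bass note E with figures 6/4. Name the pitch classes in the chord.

A fourth above E in this key is A.
A sixth above E in this key is C.
Together with the bass E, this spells A minor in second inversion.

E, A, C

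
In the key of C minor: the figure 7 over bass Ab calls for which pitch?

G

Counting 6 letter steps above Ab lands on G; in C minor, that letter is G.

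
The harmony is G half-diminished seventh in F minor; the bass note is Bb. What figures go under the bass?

Bb is the third of G half-diminished seventh, so the chord is in first inversion.
A seventh chord in first inversion is figured 6/5/3, conventionally abbreviated 6/5.

6/5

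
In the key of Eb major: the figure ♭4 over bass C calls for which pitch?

Fb

Counting 3 letter steps above C lands on F; in Eb major, that letter is F.
The b4 figure lowers it a semitone, giving Fb.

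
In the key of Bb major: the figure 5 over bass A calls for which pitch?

Counting 4 letter steps above A lands on E; in Bb major, that letter is Eb.

Eb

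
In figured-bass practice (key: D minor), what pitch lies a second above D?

Counting 1 letter step above D lands on E; in D minor, that letter is E.

E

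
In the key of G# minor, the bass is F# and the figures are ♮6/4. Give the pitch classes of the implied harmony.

A fourth above F# in this key is B.
A sixth above F# in this key is D#, made natural (D) by the ♮ figure.
Together with the bass F#, this spells B minor in second inversion.

F#, B, D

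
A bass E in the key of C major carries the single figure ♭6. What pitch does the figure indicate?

Cb

Counting 5 letter steps above E lands on C; in C major, that letter is C.
The b6 figure lowers it a semitone, giving Cb.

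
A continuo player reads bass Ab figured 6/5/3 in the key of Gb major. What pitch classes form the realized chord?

Ab, Cb, Eb, F

A third above Ab in this key is Cb.
A fifth above Ab in this key is Eb.
A sixth above Ab in this key is F.
Together with the bass Ab, this spells F half-diminished seventh in first inversion.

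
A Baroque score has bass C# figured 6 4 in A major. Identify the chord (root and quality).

F# minor

The figures 6 4 indicate a triad in second inversion.
In second inversion the root lies a fourth above the bass: a fourth above C# in A major is F#.
The chord tones are C#, F#, A, giving F# minor.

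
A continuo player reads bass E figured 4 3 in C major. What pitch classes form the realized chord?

E, G, A, C

The written figures 4 3 are shorthand for 6/4/3: the 6 is implied.
A third above E in this key is G.
A fourth above E in this key is A.
A sixth above E in this key is C.
Together with the bass E, this spells A minor seventh in second inversion.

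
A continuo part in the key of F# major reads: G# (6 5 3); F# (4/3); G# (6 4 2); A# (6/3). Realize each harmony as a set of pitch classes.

G#, B, D#, E# | F#, A#, B, D# | G#, A#, C#, E# | A#, C#, F#

G# (6/5/3): G#, B, D#, E#.
F# (6/4/3): F#, A#, B, D#.
G# (6/4/2): G#, A#, C#, E#.
A# (6/3): A#, C#, F#.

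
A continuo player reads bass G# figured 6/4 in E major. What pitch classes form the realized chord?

A fourth above G# in this key is C#.
A sixth above G# in this key is E.
Together with the bass G#, this spells C# minor in second inversion.

G#, C#, E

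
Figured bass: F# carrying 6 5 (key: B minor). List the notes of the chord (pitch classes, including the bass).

The written figures 6 5 are shorthand for 6/5/3: the 3 is implied.
A third above F# in this key is A.
A fifth above F# in this key is C#.
A sixth above F# in this key is D.
Together with the bass F#, this spells D major seventh in first inversion.

F#, A, C#, D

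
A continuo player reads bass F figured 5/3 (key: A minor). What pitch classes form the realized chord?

A third above F in this key is A.
A fifth above F in this key is C.
Together with the bass F, this spells F major in root position.

F, A, C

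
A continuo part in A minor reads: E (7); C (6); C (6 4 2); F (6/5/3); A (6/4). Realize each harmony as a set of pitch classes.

E, G, B, D | C, E, A | C, D, F, A | F, A, C, D | A, D, F

E (7/5/3): E, G, B, D.
C (6/3): C, E, A.
C (6/4/2): C, D, F, A.
F (6/5/3): F, A, C, D.
A (6/4): A, D, F.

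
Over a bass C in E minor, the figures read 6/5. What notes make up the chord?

C, E, G, A

The written figures 6/5 are shorthand for 6/5/3: the 3 is implied.
A third above C in this key is E.
A fifth above C in this key is G.
A sixth above C in this key is A.
Together with the bass C, this spells A minor seventh in first inversion.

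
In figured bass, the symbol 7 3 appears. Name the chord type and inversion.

seventh chord, root position

7 3 is shorthand for 7/5/3.
Intervals of 7/5/3 above the bass form a seventh chord; the bass is the root, so this is root position.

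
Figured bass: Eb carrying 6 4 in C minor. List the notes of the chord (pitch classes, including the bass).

A fourth above Eb in this key is Ab.
A sixth above Eb in this key is C.
Together with the bass Eb, this spells Ab major in second inversion.

Eb, Ab, C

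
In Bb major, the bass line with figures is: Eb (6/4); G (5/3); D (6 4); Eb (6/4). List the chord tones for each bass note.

Eb, A, C | G, Bb, D | D, G, Bb | Eb, A, C

Eb (6/4): Eb, A, C.
G (5/3): G, Bb, D.
D (6/4): D, G, Bb.
Eb (6/4): Eb, A, C.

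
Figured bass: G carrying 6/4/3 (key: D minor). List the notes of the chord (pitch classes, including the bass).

G, Bb, C, E

A third above G in this key is Bb.
A fourth above G in this key is C.
A sixth above G in this key is E.
Together with the bass G, this spells C dominant seventh in second inversion.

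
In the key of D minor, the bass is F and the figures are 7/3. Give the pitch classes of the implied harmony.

The written figures 7/3 are shorthand for 7/5/3: the 5 is implied.
A third above F in this key is A.
A fifth above F in this key is C.
A seventh above F in this key is E.
Together with the bass F, this spells F major seventh in root position.

F, A, C, E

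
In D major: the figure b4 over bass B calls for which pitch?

Eb

Counting 3 letter steps above B lands on E; in D major, that letter is E.
The b4 figure lowers it a semitone, giving Eb.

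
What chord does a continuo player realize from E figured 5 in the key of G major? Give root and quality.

E minor

The figures 5 indicate a triad in root position.
In root position the bass is the root, so the root is E.
The chord tones are E, G, B, giving E minor.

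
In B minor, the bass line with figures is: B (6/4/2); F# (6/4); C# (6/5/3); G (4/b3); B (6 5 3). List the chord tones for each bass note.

B (6/4/2): B, C#, E, G.
F# (6/4): F#, B, D.
C# (6/5/3): C#, E, G, A.
G (6/4/b3): G, Bb, C#, E.
B (6/5/3): B, D, F#, G.

B, C#, E, G | F#, B, D | C#, E, G, A | G, Bb, C#, E | B, D, F#, G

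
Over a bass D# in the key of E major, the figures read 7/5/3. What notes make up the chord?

D#, F#, A, C#

A third above D# in this key is F#.
A fifth above D# in this key is A.
A seventh above D# in this key is C#.
Together with the bass D#, this spells D# half-diminished seventh in root position.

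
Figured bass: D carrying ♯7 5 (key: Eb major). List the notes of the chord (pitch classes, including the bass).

The written figures ♯7 5 are shorthand for 7/5/3: the 3 is implied.
A third above D in this key is F.
A fifth above D in this key is Ab.
A seventh above D in this key is C, raised to C# by the sharp.

D, F, Ab, C#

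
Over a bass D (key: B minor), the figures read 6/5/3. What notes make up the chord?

D, F#, A, B

A third above D in this key is F#.
A fifth above D in this key is A.
A sixth above D in this key is B.
Together with the bass D, this spells B minor seventh in first inversion.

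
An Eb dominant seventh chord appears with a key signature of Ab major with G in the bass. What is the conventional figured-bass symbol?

6/5

G is the third of Eb dominant seventh, so the chord is in first inversion.
A seventh chord in first inversion is figured 6/5/3, conventionally abbreviated 6/5.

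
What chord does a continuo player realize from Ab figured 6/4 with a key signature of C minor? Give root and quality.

The figures 6/4 indicate a triad in second inversion.
In second inversion the root lies a fourth above the bass: a fourth above Ab in C minor is D.
The chord tones are Ab, D, F, giving D diminished.

D diminished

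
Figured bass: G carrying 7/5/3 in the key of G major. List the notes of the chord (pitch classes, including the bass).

A third above G in this key is B.
A fifth above G in this key is D.
A seventh above G in this key is F#.
Together with the bass G, this spells G major seventh in root position.

G, B, D, F#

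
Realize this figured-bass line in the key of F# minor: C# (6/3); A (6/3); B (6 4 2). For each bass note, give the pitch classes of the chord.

C#, E, A | A, C#, F# | B, C#, E, G#

C# (6/3): C#, E, A.
A (6/3): A, C#, F#.
B (6/4/2): B, C#, E, G#.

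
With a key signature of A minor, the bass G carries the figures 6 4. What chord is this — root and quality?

The figures 6 4 indicate a triad in second inversion.
In second inversion the root lies a fourth above the bass: a fourth above G in A minor is C.
The chord tones are G, C, E, giving C major.

C major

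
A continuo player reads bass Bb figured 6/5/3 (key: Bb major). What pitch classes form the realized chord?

Bb, D, F, G

A third above Bb in this key is D.
A fifth above Bb in this key is F.
A sixth above Bb in this key is G.
Together with the bass Bb, this spells G minor seventh in first inversion.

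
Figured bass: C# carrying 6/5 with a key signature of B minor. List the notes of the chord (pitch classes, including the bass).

C#, E, G, A

The written figures 6/5 are shorthand for 6/5/3: the 3 is implied.
A third above C# in this key is E.
A fifth above C# in this key is G.
A sixth above C# in this key is A.
Together with the bass C#, this spells A dominant seventh in first inversion.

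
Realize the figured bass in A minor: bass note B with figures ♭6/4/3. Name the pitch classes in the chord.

A third above B in this key is D.
A fourth above B in this key is E.
A sixth above B in this key is G, lowered to Gb by the flat.

B, D, E, Gb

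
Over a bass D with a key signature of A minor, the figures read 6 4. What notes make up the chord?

D, G, B

A fourth above D in this key is G.
A sixth above D in this key is B.
Together with the bass D, this spells G major in second inversion.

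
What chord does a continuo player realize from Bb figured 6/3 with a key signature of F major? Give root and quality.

G minor

The figures 6/3 indicate a triad in first inversion.
In first inversion the root lies a sixth above the bass: a sixth above Bb in F major is G.
The chord tones are Bb, D, G, giving G minor.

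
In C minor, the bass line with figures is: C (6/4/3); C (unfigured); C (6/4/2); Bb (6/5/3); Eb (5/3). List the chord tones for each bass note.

C (6/4/3): C, Eb, F, Ab.
C (5/3): C, Eb, G.
C (6/4/2): C, D, F, Ab.
Bb (6/5/3): Bb, D, F, G.
Eb (5/3): Eb, G, Bb.

C, Eb, F, Ab | C, Eb, G | C, D, F, Ab | Bb, D, F, G | Eb, G, Bb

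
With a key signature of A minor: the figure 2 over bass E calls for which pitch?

Counting 1 letter step above E lands on F; in A minor, that letter is F.

F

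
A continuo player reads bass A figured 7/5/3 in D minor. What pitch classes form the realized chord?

A third above A in this key is C.
A fifth above A in this key is E.
A seventh above A in this key is G.
Together with the bass A, this spells A minor seventh in root position.

A, C, E, G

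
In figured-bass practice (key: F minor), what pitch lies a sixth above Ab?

Counting 5 letter steps above Ab lands on F; in F minor, that letter is F.

F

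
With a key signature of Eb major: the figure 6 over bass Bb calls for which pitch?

G

Counting 5 letter steps above Bb lands on G; in Eb major, that letter is G.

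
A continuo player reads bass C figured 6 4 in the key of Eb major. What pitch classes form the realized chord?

C, F, Ab

A fourth above C in this key is F.
A sixth above C in this key is Ab.
Together with the bass C, this spells F minor in second inversion.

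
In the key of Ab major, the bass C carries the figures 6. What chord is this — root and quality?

The figures 6 indicate a triad in first inversion.
In first inversion the root lies a sixth above the bass: a sixth above C in Ab major is Ab.
The chord tones are C, Eb, Ab, giving Ab major.

Ab major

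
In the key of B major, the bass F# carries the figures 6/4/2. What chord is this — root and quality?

The figures 6/4/2 indicate a seventh chord in third inversion.
In third inversion the root lies a second above the bass: a second above F# in B major is G#.
The chord tones are F#, G#, B, D#, giving G# minor seventh.

G# minor seventh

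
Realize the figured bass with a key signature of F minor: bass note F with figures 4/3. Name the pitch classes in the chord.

F, Ab, Bb, Db

The written figures 4/3 are shorthand for 6/4/3: the 6 is implied.
A third above F in this key is Ab.
A fourth above F in this key is Bb.
A sixth above F in this key is Db.
Together with the bass F, this spells Bb minor seventh in second inversion.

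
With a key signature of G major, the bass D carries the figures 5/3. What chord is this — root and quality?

The figures 5/3 indicate a triad in root position.
In root position the bass is the root, so the root is D.
The chord tones are D, F#, A, giving D major.

D major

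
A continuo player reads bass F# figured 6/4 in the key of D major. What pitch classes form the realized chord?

F#, B, D

A fourth above F# in this key is B.
A sixth above F# in this key is D.
Together with the bass F#, this spells B minor in second inversion.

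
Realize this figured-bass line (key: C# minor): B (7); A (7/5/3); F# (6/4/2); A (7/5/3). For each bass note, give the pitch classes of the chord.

B, D#, F#, A | A, C#, E, G# | F#, G#, B, D# | A, C#, E, G#

B (7/5/3): B, D#, F#, A.
A (7/5/3): A, C#, E, G#.
F# (6/4/2): F#, G#, B, D#.
A (7/5/3): A, C#, E, G#.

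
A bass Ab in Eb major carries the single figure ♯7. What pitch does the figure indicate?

G#

Counting 6 letter steps above Ab lands on G; in Eb major, that letter is G.
The #7 figure raises it a semitone, giving G#.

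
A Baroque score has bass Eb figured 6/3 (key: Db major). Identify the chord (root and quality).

C diminished

The figures 6/3 indicate a triad in first inversion.
In first inversion the root lies a sixth above the bass: a sixth above Eb in Db major is C.
The chord tones are Eb, Gb, C, giving C diminished.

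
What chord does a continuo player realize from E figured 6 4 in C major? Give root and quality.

The figures 6 4 indicate a triad in second inversion.
In second inversion the root lies a fourth above the bass: a fourth above E in C major is A.
The chord tones are E, A, C, giving A minor.

A minor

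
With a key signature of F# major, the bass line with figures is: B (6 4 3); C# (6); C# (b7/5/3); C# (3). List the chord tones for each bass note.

B (6/4/3): B, D#, E#, G#.
C# (6/3): C#, E#, A#.
C# (b7/5/3): C#, E#, G#, Bb.
C# (5/3): C#, E#, G#.

B, D#, E#, G# | C#, E#, A# | C#, E#, G#, Bb | C#, E#, G#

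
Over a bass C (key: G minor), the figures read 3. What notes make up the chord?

The written figures 3 are shorthand for 5/3: the 5 is implied.
A third above C in this key is Eb.
A fifth above C in this key is G.
Together with the bass C, this spells C minor in root position.

C, Eb, G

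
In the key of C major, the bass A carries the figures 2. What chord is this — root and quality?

The figures 2 indicate a seventh chord in third inversion.
In third inversion the root lies a second above the bass: a second above A in C major is B.
The chord tones are A, B, D, F, giving B half-diminished seventh.

B half-diminished seventh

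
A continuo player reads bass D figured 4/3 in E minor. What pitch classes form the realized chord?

D, F#, G, B

The written figures 4/3 are shorthand for 6/4/3: the 6 is implied.
A third above D in this key is F#.
A fourth above D in this key is G.
A sixth above D in this key is B.
Together with the bass D, this spells G major seventh in second inversion.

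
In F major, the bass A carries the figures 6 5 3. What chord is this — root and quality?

F major seventh

The figures 6 5 3 indicate a seventh chord in first inversion.
In first inversion the root lies a sixth above the bass: a sixth above A in F major is F.
The chord tones are A, C, E, F, giving F major seventh.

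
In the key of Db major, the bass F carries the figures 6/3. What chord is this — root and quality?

The figures 6/3 indicate a triad in first inversion.
In first inversion the root lies a sixth above the bass: a sixth above F in Db major is Db.
The chord tones are F, Ab, Db, giving Db major.

Db major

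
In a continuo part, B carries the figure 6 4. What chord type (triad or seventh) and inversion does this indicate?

triad, second inversion

Intervals of 6/4 above the bass form a triad; the bass is the fifth, so this is second inversion.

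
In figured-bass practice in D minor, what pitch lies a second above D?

Counting 1 letter step above D lands on E; in D minor, that letter is E.

E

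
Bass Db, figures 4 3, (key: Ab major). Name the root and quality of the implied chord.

G half-diminished seventh

The figures 4 3 indicate a seventh chord in second inversion.
In second inversion the root lies a fourth above the bass: a fourth above Db in Ab major is G.
The chord tones are Db, F, G, Bb, giving G half-diminished seventh.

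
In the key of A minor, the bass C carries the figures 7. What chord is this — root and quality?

C major seventh

The figures 7 indicate a seventh chord in root position.
In root position the bass is the root, so the root is C.
The chord tones are C, E, G, B, giving C major seventh.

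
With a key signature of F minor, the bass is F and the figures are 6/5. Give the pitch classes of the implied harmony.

The written figures 6/5 are shorthand for 6/5/3: the 3 is implied.
A third above F in this key is Ab.
A fifth above F in this key is C.
A sixth above F in this key is Db.
Together with the bass F, this spells Db major seventh in first inversion.

F, Ab, C, Db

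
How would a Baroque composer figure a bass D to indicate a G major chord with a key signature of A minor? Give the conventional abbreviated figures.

D is the fifth of G major, so the chord is in second inversion.
A triad in second inversion is figured 6/4, conventionally abbreviated 6/4.

6/4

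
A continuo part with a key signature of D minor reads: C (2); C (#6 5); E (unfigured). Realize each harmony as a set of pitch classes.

C, D, F, A | C, E, G, A# | E, G, Bb

C (6/4/2): C, D, F, A.
C (#6/5/3): C, E, G, A#.
E (5/3): E, G, Bb.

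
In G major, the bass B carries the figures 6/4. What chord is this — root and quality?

The figures 6/4 indicate a triad in second inversion.
In second inversion the root lies a fourth above the bass: a fourth above B in G major is E.
The chord tones are B, E, G, giving E minor.

E minor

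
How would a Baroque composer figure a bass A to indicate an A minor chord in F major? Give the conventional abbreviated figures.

A is the root of A minor, so the chord is in root position.
A triad in root position is figured 5/3, conventionally abbreviated (no figures — root-position triad).

no figures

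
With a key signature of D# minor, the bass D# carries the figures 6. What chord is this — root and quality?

The figures 6 indicate a triad in first inversion.
In first inversion the root lies a sixth above the bass: a sixth above D# in D# minor is B.
The chord tones are D#, F#, B, giving B major.

B major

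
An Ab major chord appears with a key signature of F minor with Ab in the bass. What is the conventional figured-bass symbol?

Ab is the root of Ab major, so the chord is in root position.
A triad in root position is figured 5/3, conventionally abbreviated (no figures — root-position triad).

no figures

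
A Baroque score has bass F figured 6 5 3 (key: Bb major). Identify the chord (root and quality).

The figures 6 5 3 indicate a seventh chord in first inversion.
In first inversion the root lies a sixth above the bass: a sixth above F in Bb major is D.
The chord tones are F, A, C, D, giving D minor seventh.

D minor seventh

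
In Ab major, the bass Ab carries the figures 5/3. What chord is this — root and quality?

The figures 5/3 indicate a triad in root position.
In root position the bass is the root, so the root is Ab.
The chord tones are Ab, C, Eb, giving Ab major.

Ab major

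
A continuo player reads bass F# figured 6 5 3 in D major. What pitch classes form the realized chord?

F#, A, C#, D

A third above F# in this key is A.
A fifth above F# in this key is C#.
A sixth above F# in this key is D.
Together with the bass F#, this spells D major seventh in first inversion.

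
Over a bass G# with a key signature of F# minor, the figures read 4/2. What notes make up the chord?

G#, A, C#, E

The written figures 4/2 are shorthand for 6/4/2: the 6 is implied.
A second above G# in this key is A.
A fourth above G# in this key is C#.
A sixth above G# in this key is E.
Together with the bass G#, this spells A major seventh in third inversion.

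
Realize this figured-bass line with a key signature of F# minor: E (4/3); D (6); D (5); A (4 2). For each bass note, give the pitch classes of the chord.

E (6/4/3): E, G#, A, C#.
D (6/3): D, F#, B.
D (5/3): D, F#, A.
A (6/4/2): A, B, D, F#.

E, G#, A, C# | D, F#, B | D, F#, A | A, B, D, F#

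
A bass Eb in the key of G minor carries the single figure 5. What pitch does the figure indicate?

Bb

Counting 4 letter steps above Eb lands on B; in G minor, that letter is Bb.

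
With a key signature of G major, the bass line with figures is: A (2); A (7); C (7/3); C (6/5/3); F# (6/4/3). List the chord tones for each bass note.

A (6/4/2): A, B, D, F#.
A (7/5/3): A, C, E, G.
C (7/5/3): C, E, G, B.
C (6/5/3): C, E, G, A.
F# (6/4/3): F#, A, B, D.

A, B, D, F# | A, C, E, G | C, E, G, B | C, E, G, A | F#, A, B, D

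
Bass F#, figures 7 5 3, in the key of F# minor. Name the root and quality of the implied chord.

The figures 7 5 3 indicate a seventh chord in root position.
In root position the bass is the root, so the root is F#.
The chord tones are F#, A, C#, E, giving F# minor seventh.

F# minor seventh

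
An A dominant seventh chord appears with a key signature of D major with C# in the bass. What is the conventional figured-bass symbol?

6/5

C# is the third of A dominant seventh, so the chord is in first inversion.
A seventh chord in first inversion is figured 6/5/3, conventionally abbreviated 6/5.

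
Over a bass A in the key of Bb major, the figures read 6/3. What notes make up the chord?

A, C, F

A third above A in this key is C.
A sixth above A in this key is F.
Together with the bass A, this spells F major in first inversion.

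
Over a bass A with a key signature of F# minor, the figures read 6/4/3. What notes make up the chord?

A, C#, D, F#

A third above A in this key is C#.
A fourth above A in this key is D.
A sixth above A in this key is F#.
Together with the bass A, this spells D major seventh in second inversion.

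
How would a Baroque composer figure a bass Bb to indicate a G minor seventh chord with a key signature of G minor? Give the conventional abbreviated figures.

Bb is the third of G minor seventh, so the chord is in first inversion.
A seventh chord in first inversion is figured 6/5/3, conventionally abbreviated 6/5.

6/5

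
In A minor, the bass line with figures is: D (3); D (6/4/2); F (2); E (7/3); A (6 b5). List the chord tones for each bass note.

D (5/3): D, F, A.
D (6/4/2): D, E, G, B.
F (6/4/2): F, G, B, D.
E (7/5/3): E, G, B, D.
A (6/b5/3): A, C, Eb, F.

D, F, A | D, E, G, B | F, G, B, D | E, G, B, D | A, C, Eb, F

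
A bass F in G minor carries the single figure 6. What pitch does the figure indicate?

Counting 5 letter steps above F lands on D; in G minor, that letter is D.

D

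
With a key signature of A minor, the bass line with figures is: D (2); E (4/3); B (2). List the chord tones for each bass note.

D (6/4/2): D, E, G, B.
E (6/4/3): E, G, A, C.
B (6/4/2): B, C, E, G.

D, E, G, B | E, G, A, C | B, C, E, G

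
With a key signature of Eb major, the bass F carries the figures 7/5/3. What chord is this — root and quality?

The figures 7/5/3 indicate a seventh chord in root position.
In root position the bass is the root, so the root is F.
The chord tones are F, Ab, C, Eb, giving F minor seventh.

F minor seventh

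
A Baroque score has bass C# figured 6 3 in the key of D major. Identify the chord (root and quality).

A major

The figures 6 3 indicate a triad in first inversion.
In first inversion the root lies a sixth above the bass: a sixth above C# in D major is A.
The chord tones are C#, E, A, giving A major.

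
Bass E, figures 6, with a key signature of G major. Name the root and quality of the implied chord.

C major

The figures 6 indicate a triad in first inversion.
In first inversion the root lies a sixth above the bass: a sixth above E in G major is C.
The chord tones are E, G, C, giving C major.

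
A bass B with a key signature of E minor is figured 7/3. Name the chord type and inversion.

7/3 is shorthand for 7/5/3.
Intervals of 7/5/3 above the bass form a seventh chord; the bass is the root, so this is root position.

seventh chord, root position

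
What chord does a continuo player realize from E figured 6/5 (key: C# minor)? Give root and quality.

C# minor seventh

The figures 6/5 indicate a seventh chord in first inversion.
In first inversion the root lies a sixth above the bass: a sixth above E in C# minor is C#.
The chord tones are E, G#, B, C#, giving C# minor seventh.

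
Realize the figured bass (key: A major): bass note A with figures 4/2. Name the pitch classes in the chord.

A, B, D, F#

The written figures 4/2 are shorthand for 6/4/2: the 6 is implied.
A second above A in this key is B.
A fourth above A in this key is D.
A sixth above A in this key is F#.
Together with the bass A, this spells B minor seventh in third inversion.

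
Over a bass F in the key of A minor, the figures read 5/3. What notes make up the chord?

A third above F in this key is A.
A fifth above F in this key is C.
Together with the bass F, this spells F major in root position.

F, A, C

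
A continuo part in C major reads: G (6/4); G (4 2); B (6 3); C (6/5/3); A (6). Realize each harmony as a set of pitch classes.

G, C, E | G, A, C, E | B, D, G | C, E, G, A | A, C, F

G (6/4): G, C, E.
G (6/4/2): G, A, C, E.
B (6/3): B, D, G.
C (6/5/3): C, E, G, A.
A (6/3): A, C, F.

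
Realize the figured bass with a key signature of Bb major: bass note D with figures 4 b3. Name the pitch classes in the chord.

D, Fb, G, Bb

The written figures 4 b3 are shorthand for 6/4/3: the 6 is implied.
A third above D in this key is F, lowered to Fb by the flat.
A fourth above D in this key is G.
A sixth above D in this key is Bb.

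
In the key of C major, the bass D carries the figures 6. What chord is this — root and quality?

B diminished

The figures 6 indicate a triad in first inversion.
In first inversion the root lies a sixth above the bass: a sixth above D in C major is B.
The chord tones are D, F, B, giving B diminished.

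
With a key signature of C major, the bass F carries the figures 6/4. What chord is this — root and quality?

B diminished

The figures 6/4 indicate a triad in second inversion.
In second inversion the root lies a fourth above the bass: a fourth above F in C major is B.
The chord tones are F, B, D, giving B diminished.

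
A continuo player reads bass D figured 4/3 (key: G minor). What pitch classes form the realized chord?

The written figures 4/3 are shorthand for 6/4/3: the 6 is implied.
A third above D in this key is F.
A fourth above D in this key is G.
A sixth above D in this key is Bb.
Together with the bass D, this spells G minor seventh in second inversion.

D, F, G, Bb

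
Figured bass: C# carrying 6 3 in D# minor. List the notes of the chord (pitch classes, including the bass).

C#, E#, A#

A third above C# in this key is E#.
A sixth above C# in this key is A#.
Together with the bass C#, this spells A# minor in first inversion.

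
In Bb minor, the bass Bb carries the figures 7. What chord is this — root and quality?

Bb minor seventh

The figures 7 indicate a seventh chord in root position.
In root position the bass is the root, so the root is Bb.
The chord tones are Bb, Db, F, Ab, giving Bb minor seventh.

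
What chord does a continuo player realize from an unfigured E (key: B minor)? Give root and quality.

E minor

An unfigured bass indicates a triad in root position.
In root position the bass is the root, so the root is E.
The chord tones are E, G, B, giving E minor.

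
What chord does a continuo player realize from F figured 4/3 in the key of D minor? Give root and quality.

The figures 4/3 indicate a seventh chord in second inversion.
In second inversion the root lies a fourth above the bass: a fourth above F in D minor is Bb.
The chord tones are F, A, Bb, D, giving Bb major seventh.

Bb major seventh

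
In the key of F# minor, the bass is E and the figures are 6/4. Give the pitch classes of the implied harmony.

E, A, C#

A fourth above E in this key is A.
A sixth above E in this key is C#.
Together with the bass E, this spells A major in second inversion.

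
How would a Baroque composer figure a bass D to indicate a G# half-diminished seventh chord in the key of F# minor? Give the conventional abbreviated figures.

D is the fifth of G# half-diminished seventh, so the chord is in second inversion.
A seventh chord in second inversion is figured 6/4/3, conventionally abbreviated 4/3.

4/3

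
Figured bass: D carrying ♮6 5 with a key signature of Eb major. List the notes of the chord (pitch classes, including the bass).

The written figures ♮6 5 are shorthand for 6/5/3: the 3 is implied.
A third above D in this key is F.
A fifth above D in this key is Ab.
A sixth above D in this key is Bb, made natural (B) by the ♮ figure.
Together with the bass D, this spells B diminished seventh in first inversion.

D, F, Ab, B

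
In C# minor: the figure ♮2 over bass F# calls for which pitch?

Counting 1 letter step above F# lands on G; in C# minor, that letter is G#.
The ♮2 figure makes it natural, giving G.

G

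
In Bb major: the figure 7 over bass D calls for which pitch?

C

Counting 6 letter steps above D lands on C; in Bb major, that letter is C.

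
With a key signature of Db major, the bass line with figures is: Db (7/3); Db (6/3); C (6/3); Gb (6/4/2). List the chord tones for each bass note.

Db (7/5/3): Db, F, Ab, C.
Db (6/3): Db, F, Bb.
C (6/3): C, Eb, Ab.
Gb (6/4/2): Gb, Ab, C, Eb.

Db, F, Ab, C | Db, F, Bb | C, Eb, Ab | Gb, Ab, C, Eb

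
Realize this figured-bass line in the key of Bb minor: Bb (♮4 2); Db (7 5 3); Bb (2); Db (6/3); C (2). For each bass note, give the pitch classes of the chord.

Bb (6/♮4/2): Bb, C, E, Gb.
Db (7/5/3): Db, F, Ab, C.
Bb (6/4/2): Bb, C, Eb, Gb.
Db (6/3): Db, F, Bb.
C (6/4/2): C, Db, F, Ab.

Bb, C, E, Gb | Db, F, Ab, C | Bb, C, Eb, Gb | Db, F, Bb | C, Db, F, Ab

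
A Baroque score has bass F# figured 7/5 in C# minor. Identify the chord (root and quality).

F# minor seventh

The figures 7/5 indicate a seventh chord in root position.
In root position the bass is the root, so the root is F#.
The chord tones are F#, A, C#, E, giving F# minor seventh.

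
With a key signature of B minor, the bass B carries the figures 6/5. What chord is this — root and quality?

The figures 6/5 indicate a seventh chord in first inversion.
In first inversion the root lies a sixth above the bass: a sixth above B in B minor is G.
The chord tones are B, D, F#, G, giving G major seventh.

G major seventh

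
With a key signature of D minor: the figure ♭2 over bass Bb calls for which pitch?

Counting 1 letter step above Bb lands on C; in D minor, that letter is C.
The b2 figure lowers it a semitone, giving Cb.

Cb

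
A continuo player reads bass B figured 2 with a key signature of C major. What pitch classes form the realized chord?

The written figures 2 are shorthand for 6/4/2: the 6/4 are implied.
A second above B in this key is C.
A fourth above B in this key is E.
A sixth above B in this key is G.
Together with the bass B, this spells C major seventh in third inversion.

B, C, E, G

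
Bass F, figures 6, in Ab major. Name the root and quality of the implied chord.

Db major

The figures 6 indicate a triad in first inversion.
In first inversion the root lies a sixth above the bass: a sixth above F in Ab major is Db.
The chord tones are F, Ab, Db, giving Db major.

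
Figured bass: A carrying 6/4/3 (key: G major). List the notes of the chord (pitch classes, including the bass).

A third above A in this key is C.
A fourth above A in this key is D.
A sixth above A in this key is F#.
Together with the bass A, this spells D dominant seventh in second inversion.

A, C, D, F#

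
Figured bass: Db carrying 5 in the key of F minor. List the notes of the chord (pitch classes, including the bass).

The written figures 5 are shorthand for 5/3: the 3 is implied.
A third above Db in this key is F.
A fifth above Db in this key is Ab.
Together with the bass Db, this spells Db major in root position.

Db, F, Ab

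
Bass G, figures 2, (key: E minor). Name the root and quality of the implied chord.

The figures 2 indicate a seventh chord in third inversion.
In third inversion the root lies a second above the bass: a second above G in E minor is A.
The chord tones are G, A, C, E, giving A minor seventh.

A minor seventh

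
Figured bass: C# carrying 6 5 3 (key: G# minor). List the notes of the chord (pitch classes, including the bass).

A third above C# in this key is E.
A fifth above C# in this key is G#.
A sixth above C# in this key is A#.
Together with the bass C#, this spells A# half-diminished seventh in first inversion.

C#, E, G#, A#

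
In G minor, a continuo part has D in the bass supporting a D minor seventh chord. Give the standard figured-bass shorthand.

7

D is the root of D minor seventh, so the chord is in root position.
A seventh chord in root position is figured 7/5/3, conventionally abbreviated 7.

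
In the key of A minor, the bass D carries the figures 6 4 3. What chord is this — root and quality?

The figures 6 4 3 indicate a seventh chord in second inversion.
In second inversion the root lies a fourth above the bass: a fourth above D in A minor is G.
The chord tones are D, F, G, B, giving G dominant seventh.

G dominant seventh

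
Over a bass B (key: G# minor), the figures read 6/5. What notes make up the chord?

B, D#, F#, G#

The written figures 6/5 are shorthand for 6/5/3: the 3 is implied.
A third above B in this key is D#.
A fifth above B in this key is F#.
A sixth above B in this key is G#.
Together with the bass B, this spells G# minor seventh in first inversion.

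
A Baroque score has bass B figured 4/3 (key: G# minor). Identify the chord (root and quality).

E major seventh

The figures 4/3 indicate a seventh chord in second inversion.
In second inversion the root lies a fourth above the bass: a fourth above B in G# minor is E.
The chord tones are B, D#, E, G#, giving E major seventh.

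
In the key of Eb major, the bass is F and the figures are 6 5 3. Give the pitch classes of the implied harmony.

A third above F in this key is Ab.
A fifth above F in this key is C.
A sixth above F in this key is D.
Together with the bass F, this spells D half-diminished seventh in first inversion.

F, Ab, C, D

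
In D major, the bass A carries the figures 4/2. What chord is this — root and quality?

B minor seventh

The figures 4/2 indicate a seventh chord in third inversion.
In third inversion the root lies a second above the bass: a second above A in D major is B.
The chord tones are A, B, D, F#, giving B minor seventh.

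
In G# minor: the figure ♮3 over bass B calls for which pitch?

Counting 2 letter steps above B lands on D; in G# minor, that letter is D#.
The ♮3 figure makes it natural, giving D.

D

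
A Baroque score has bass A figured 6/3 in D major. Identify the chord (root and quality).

F# minor

The figures 6/3 indicate a triad in first inversion.
In first inversion the root lies a sixth above the bass: a sixth above A in D major is F#.
The chord tones are A, C#, F#, giving F# minor.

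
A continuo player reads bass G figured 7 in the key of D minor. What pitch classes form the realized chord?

G, Bb, D, F

The written figures 7 are shorthand for 7/5/3: the 5/3 are implied.
A third above G in this key is Bb.
A fifth above G in this key is D.
A seventh above G in this key is F.
Together with the bass G, this spells G minor seventh in root position.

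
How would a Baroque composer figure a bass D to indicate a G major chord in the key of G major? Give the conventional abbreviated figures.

6/4

D is the fifth of G major, so the chord is in second inversion.
A triad in second inversion is figured 6/4, conventionally abbreviated 6/4.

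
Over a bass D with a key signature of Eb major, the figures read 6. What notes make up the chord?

D, F, Bb

The written figures 6 are shorthand for 6/3: the 3 is implied.
A third above D in this key is F.
A sixth above D in this key is Bb.
Together with the bass D, this spells Bb major in first inversion.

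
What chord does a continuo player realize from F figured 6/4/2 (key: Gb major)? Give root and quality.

The figures 6/4/2 indicate a seventh chord in third inversion.
In third inversion the root lies a second above the bass: a second above F in Gb major is Gb.
The chord tones are F, Gb, Bb, Db, giving Gb major seventh.

Gb major seventh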